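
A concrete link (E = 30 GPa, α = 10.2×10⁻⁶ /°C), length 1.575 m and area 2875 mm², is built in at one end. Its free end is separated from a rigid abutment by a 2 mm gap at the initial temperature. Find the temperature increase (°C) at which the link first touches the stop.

The gap closes when αΔT L = 2 mm, since the link is still unstressed at that instant.
ΔT = 2 / (10.2×10⁻⁶ × 1575) = 124.5 °C.

ΔT ≈ 124 °C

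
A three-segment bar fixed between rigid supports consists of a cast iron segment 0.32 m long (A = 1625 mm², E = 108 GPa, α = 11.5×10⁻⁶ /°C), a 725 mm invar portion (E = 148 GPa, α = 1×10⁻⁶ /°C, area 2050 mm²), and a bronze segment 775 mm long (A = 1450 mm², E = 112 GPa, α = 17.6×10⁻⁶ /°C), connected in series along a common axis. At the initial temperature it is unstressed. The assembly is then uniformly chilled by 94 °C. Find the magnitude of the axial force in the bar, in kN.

P ≈ 189 kN (tensile)

Free thermal contraction of the whole bar: Σ αᵢΔT Lᵢ = 11.5×10⁻⁶×94×320 + 1×10⁻⁶×94×725 + 17.6×10⁻⁶×94×775 = 1.696 mm.
Since the ends are fixed, an axial force P builds up, equal in every segment, with P · Σ Lᵢ/(AᵢEᵢ) = δ_free.
The series flexibility is Σ Lᵢ/(AᵢEᵢ) = 320/(1625×108×10³) + 725/(2050×148×10³) + 775/(1450×112×10³) = 8.985×10⁻⁶ mm/N.
So P = 1.696 / 8.985×10⁻⁶ = 188.8 kN, tensile.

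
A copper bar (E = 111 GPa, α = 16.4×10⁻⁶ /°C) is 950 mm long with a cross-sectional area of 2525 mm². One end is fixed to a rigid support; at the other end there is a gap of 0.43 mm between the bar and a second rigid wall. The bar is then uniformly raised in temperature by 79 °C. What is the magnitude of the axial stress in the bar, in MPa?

Free thermal elongation = αΔT L = 16.4×10⁻⁶ × 79 × 950 = 1.231 mm.
This exceeds the 0.43 mm gap, so the wall pushes back. The portion of expansion that must be recovered elastically is δ_free − gap = 1.231 − 0.43 = 0.8008 mm.
That suppressed elongation corresponds to σ = E·Δ/L = 111×10³ × 0.8008/950 = 93.57 MPa.

σ ≈ 93.6 MPa (compressive)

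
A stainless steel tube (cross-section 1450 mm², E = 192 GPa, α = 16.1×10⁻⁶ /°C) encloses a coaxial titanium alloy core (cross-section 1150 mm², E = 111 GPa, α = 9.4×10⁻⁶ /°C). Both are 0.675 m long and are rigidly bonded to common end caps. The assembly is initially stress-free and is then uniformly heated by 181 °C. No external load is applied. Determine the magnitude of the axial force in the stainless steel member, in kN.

Both members must finish at the same length. With the larger α, the stainless steel tends to over-expand; the plates restrain it, putting the stainless steel in compression and the titanium alloy in tension. With no external load the two internal forces are equal and opposite, magnitude P.
Equating the net (thermal + elastic) strains gives |α₁ − α₂|·ΔT = P·[1/(A₁E₁) + 1/(A₂E₂)].
|α₁ − α₂|·ΔT = 6.7×10⁻⁶ × 181 = 0.001213.
1/(A₁E₁) + 1/(A₂E₂) = 1/(1450×192×10³) + 1/(1150×111×10³) = 1.143×10⁻⁸ N⁻¹.
So P = 0.001213 / 1.143×10⁻⁸ = 106.1 kN.

P ≈ 106 kN (compressive in the stainless steel)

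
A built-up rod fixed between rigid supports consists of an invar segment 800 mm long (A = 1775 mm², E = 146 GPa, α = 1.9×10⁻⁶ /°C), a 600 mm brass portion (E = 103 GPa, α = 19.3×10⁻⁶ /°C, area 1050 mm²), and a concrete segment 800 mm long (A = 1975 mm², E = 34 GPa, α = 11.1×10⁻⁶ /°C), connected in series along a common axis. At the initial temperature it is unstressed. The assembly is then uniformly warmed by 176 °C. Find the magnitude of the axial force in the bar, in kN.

P ≈ 188 kN (compressive)

If the supports were absent, the total length change would be Σ αᵢΔT Lᵢ = 1.9×10⁻⁶×176×800 + 19.3×10⁻⁶×176×600 + 11.1×10⁻⁶×176×800 = 3.868 mm.
The walls prevent any net length change, so an axial force P (same in every segment) develops. Compatibility: P · Σ Lᵢ/(AᵢEᵢ) = δ_free.
Σ Lᵢ/(AᵢEᵢ) = 800/(1775×146×10³) + 600/(1050×103×10³) + 800/(1975×34×10³) = 2.055×10⁻⁵ mm/N.
P = 3.868 / 2.055×10⁻⁵ = 188300 N = 188.3 kN, compressive.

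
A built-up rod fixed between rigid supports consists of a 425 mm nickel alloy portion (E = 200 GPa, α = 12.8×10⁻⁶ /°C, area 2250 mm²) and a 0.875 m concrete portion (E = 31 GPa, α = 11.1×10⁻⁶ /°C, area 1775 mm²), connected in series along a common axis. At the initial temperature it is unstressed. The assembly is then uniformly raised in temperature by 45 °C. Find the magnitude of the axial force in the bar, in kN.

P ≈ 40.5 kN (compressive)

If the supports were absent, the total length change would be Σ αᵢΔT Lᵢ = 12.8×10⁻⁶×45×425 + 11.1×10⁻⁶×45×875 = 0.6819 mm.
Since the ends are fixed, an axial force P builds up, equal in every segment, with P · Σ Lᵢ/(AᵢEᵢ) = δ_free.
Σ Lᵢ/(AᵢEᵢ) = 425/(2250×200×10³) + 875/(1775×31×10³) = 1.685×10⁻⁵ mm/N.
Hence P = δ_free / Σ(L/AE) = 0.6819/1.685×10⁻⁵ = 40.48 kN (compressive).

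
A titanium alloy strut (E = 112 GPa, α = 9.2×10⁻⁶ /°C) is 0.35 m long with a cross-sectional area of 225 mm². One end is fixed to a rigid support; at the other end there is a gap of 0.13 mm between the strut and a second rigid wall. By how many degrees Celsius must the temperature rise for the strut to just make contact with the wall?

ΔT ≈ 40.4 °C

Contact occurs when the free expansion equals the gap: αΔT L = 0.13 mm.
ΔT = 0.13 / (9.2×10⁻⁶ × 350) = 40.37 °C.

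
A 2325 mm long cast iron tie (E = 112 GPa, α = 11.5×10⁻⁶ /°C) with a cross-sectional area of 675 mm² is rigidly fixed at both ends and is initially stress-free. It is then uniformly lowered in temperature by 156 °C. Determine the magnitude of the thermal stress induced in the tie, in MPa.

σ ≈ 201 MPa (tensile)

With length fixed, the mechanical strain must cancel the thermal strain αΔT = 11.5×10⁻⁶ × 156 = 1794×10⁻⁶.
σ = EαΔT = 112×10³ × 11.5×10⁻⁶ × 156 = 200.9 MPa (tensile; the tie is trying to contract).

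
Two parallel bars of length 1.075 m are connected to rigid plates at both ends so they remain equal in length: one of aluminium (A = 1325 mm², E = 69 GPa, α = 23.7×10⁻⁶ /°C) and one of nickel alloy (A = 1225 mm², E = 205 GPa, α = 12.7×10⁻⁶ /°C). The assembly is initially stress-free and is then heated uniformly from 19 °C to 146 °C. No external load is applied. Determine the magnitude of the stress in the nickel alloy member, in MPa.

σ ≈ 76.4 MPa (tensile)

Both members must finish at the same length. With the larger α, the aluminium tends to over-expand; the plates restrain it, putting the aluminium in compression and the nickel alloy in tension. With no external load the two internal forces are equal and opposite, magnitude P.
Compatibility of the two members (thermal + elastic change equal): (α₁ − α₂)ΔT = P·[1/(A₁E₁) + 1/(A₂E₂)].
|α₁ − α₂|·ΔT = 11×10⁻⁶ × 127 = 0.001397.
1/(A₁E₁) + 1/(A₂E₂) = 1/(1325×69×10³) + 1/(1225×205×10³) = 1.492×10⁻⁸ N⁻¹.
P = 0.001397 / 1.492×10⁻⁸ = 93630 N = 93.63 kN.
σ_{nickel alloy} = P/A₂ = 93630/1225 = 76.43 MPa, tensile.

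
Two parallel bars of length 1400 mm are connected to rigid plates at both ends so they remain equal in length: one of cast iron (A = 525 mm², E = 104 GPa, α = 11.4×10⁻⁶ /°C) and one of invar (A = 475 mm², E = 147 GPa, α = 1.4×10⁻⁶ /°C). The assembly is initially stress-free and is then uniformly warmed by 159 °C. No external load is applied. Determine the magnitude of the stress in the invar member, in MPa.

σ ≈ 103 MPa (tensile)

Equilibrium of a rigid end plate with no external load gives equal and opposite internal forces ±P in the two members. Since α_{cast iron} > α_{invar}, heating drives the cast iron into compression and the invar into tension.
Equating the net (thermal + elastic) strains gives |α₁ − α₂|·ΔT = P·[1/(A₁E₁) + 1/(A₂E₂)].
|α₁ − α₂|·ΔT = 10×10⁻⁶ × 159 = 0.00159.
1/(A₁E₁) + 1/(A₂E₂) = 1/(525×104×10³) + 1/(475×147×10³) = 3.264×10⁻⁸ N⁻¹.
P = 0.00159 / 3.264×10⁻⁸ = 48720 N = 48.72 kN.
σ_{invar} = P/A₂ = 48720/475 = 102.6 MPa, tensile.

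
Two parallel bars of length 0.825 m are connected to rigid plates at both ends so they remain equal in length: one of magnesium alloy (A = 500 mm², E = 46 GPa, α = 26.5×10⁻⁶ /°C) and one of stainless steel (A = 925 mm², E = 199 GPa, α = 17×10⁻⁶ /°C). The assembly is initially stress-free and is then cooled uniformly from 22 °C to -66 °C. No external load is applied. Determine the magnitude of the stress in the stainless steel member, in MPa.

Both members must finish at the same length. With the larger α, the magnesium alloy tends to over-contract; the plates restrain it, putting the magnesium alloy in tension and the stainless steel in compression. With no external load the two internal forces are equal and opposite, magnitude P.
Setting the final lengths equal and cancelling L: (α₁ − α₂)ΔT = P/(A₁E₁) + P/(A₂E₂).
|α₁ − α₂|·ΔT = 9.5×10⁻⁶ × 88 = 0.000836.
1/(A₁E₁) + 1/(A₂E₂) = 1/(500×46×10³) + 1/(925×199×10³) = 4.891×10⁻⁸ N⁻¹.
P = 0.000836 / 4.891×10⁻⁸ = 17090 N = 17.09 kN.
σ_{stainless steel} = P/A₂ = 17090/925 = 18.48 MPa, compressive.

σ ≈ 18.5 MPa (compressive)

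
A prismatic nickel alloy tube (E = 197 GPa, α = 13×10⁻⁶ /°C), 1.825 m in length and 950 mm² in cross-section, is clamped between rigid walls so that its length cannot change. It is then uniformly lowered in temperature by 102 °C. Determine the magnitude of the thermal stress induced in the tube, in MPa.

With length fixed, the mechanical strain must cancel the thermal strain αΔT = 13×10⁻⁶ × 102 = 1326×10⁻⁶.
The stress required to suppress this strain is σ = Eε = 197×10³ × 1326×10⁻⁶ = 261.2 MPa, tensile since the tube is trying to contract.

σ ≈ 261 MPa (tensile)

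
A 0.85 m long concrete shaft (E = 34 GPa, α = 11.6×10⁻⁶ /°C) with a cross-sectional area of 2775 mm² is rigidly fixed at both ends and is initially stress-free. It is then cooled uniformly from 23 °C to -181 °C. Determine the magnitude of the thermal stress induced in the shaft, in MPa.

Because both ends are immovable the net strain is zero, and the suppressed thermal strain is αΔT = 11.6×10⁻⁶ × 204 = 2366.4×10⁻⁶.
Hence σ = E·αΔT = 34×10³ × 2366.4×10⁻⁶ = 80.46 MPa, tensile.

σ ≈ 80.5 MPa (tensile)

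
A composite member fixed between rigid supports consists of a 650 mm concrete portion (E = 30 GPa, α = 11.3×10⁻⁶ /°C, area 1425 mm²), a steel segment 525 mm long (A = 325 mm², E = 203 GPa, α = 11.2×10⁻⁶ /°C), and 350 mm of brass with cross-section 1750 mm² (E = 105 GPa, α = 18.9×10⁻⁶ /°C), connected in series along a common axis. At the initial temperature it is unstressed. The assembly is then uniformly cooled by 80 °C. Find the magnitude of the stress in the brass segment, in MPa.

Free thermal contraction of the whole bar: Σ αᵢΔT Lᵢ = 11.3×10⁻⁶×80×650 + 11.2×10⁻⁶×80×525 + 18.9×10⁻⁶×80×350 = 1.587 mm.
The walls prevent any net length change, so an axial force P (same in every segment) develops. Compatibility: P · Σ Lᵢ/(AᵢEᵢ) = δ_free.
Σ Lᵢ/(AᵢEᵢ) = 650/(1425×30×10³) + 525/(325×203×10³) + 350/(1750×105×10³) = 2.507×10⁻⁵ mm/N.
Hence P = δ_free / Σ(L/AE) = 1.587/2.507×10⁻⁵ = 63.32 kN (tensile).
σ_{brass} = P / A = 63320 / 1750 = 36.18 MPa.

σ ≈ 36.2 MPa (tensile)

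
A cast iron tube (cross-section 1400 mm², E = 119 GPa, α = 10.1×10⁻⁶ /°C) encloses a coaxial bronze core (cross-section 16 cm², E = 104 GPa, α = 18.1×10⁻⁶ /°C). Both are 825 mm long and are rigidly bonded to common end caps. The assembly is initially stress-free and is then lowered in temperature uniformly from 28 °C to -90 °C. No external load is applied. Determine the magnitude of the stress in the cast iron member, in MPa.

Equilibrium of a rigid end plate with no external load gives equal and opposite internal forces ±P in the two members. Since α_{bronze} > α_{cast iron}, cooling drives the bronze into tension and the cast iron into compression.
Equating the net (thermal + elastic) strains gives |α₁ − α₂|·ΔT = P·[1/(A₁E₁) + 1/(A₂E₂)].
|α₁ − α₂|·ΔT = 8×10⁻⁶ × 118 = 0.000944.
1/(A₁E₁) + 1/(A₂E₂) = 1/(1400×119×10³) + 1/(1600×104×10³) = 1.201×10⁻⁸ N⁻¹.
So P = 0.000944 / 1.201×10⁻⁸ = 78.59 kN.
σ_{cast iron} = P/A₁ = 78590/1400 = 56.13 MPa, compressive.

σ ≈ 56.1 MPa (compressive)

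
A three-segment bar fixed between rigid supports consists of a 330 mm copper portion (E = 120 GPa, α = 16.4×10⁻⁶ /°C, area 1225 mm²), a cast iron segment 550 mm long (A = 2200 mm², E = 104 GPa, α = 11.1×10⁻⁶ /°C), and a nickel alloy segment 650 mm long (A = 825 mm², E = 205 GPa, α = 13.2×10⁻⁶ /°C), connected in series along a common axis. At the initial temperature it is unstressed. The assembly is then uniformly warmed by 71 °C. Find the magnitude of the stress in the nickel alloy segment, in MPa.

Free thermal expansion of the whole bar: Σ αᵢΔT Lᵢ = 16.4×10⁻⁶×71×330 + 11.1×10⁻⁶×71×550 + 13.2×10⁻⁶×71×650 = 1.427 mm.
Since the ends are fixed, an axial force P builds up, equal in every segment, with P · Σ Lᵢ/(AᵢEᵢ) = δ_free.
Σ Lᵢ/(AᵢEᵢ) = 330/(1225×120×10³) + 550/(2200×104×10³) + 650/(825×205×10³) = 8.492×10⁻⁶ mm/N.
P = 1.427 / 8.492×10⁻⁶ = 168000 N = 168 kN, compressive.
σ_{nickel alloy} = P / A = 168000 / 825 = 203.7 MPa.

σ ≈ 204 MPa (compressive)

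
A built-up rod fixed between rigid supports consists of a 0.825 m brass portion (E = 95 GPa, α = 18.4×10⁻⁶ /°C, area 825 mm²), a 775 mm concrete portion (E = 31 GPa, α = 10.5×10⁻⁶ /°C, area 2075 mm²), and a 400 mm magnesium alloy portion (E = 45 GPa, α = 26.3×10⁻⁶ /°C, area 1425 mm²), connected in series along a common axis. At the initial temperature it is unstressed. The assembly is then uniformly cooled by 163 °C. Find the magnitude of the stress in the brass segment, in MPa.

With the walls removed the bar would change length by δ_free = Σ αᵢΔT Lᵢ = 18.4×10⁻⁶×163×825 + 10.5×10⁻⁶×163×775 + 26.3×10⁻⁶×163×400 = 5.516 mm.
The walls prevent any net length change, so an axial force P (same in every segment) develops. Compatibility: P · Σ Lᵢ/(AᵢEᵢ) = δ_free.
The series flexibility is Σ Lᵢ/(AᵢEᵢ) = 825/(825×95×10³) + 775/(2075×31×10³) + 400/(1425×45×10³) = 2.881×10⁻⁵ mm/N.
P = 5.516 / 2.881×10⁻⁵ = 191400 N = 191.4 kN, tensile.
σ_{brass} = P / A = 191400 / 825 = 232 MPa.

σ ≈ 232 MPa (tensile)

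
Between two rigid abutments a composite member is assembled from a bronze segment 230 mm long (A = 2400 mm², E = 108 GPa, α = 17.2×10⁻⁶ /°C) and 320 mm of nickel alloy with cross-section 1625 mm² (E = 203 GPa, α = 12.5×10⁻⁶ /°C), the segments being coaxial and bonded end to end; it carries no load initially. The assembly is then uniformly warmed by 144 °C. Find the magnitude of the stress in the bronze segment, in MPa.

σ ≈ 257 MPa (compressive)

Free thermal expansion of the whole bar: Σ αᵢΔT Lᵢ = 17.2×10⁻⁶×144×230 + 12.5×10⁻⁶×144×320 = 1.146 mm.
The walls prevent any net length change, so an axial force P (same in every segment) develops. Compatibility: P · Σ Lᵢ/(AᵢEᵢ) = δ_free.
The series flexibility is Σ Lᵢ/(AᵢEᵢ) = 230/(2400×108×10³) + 320/(1625×203×10³) = 1.857×10⁻⁶ mm/N.
So P = 1.146 / 1.857×10⁻⁶ = 616.8 kN, compressive.
σ_{bronze} = P / A = 616800 / 2400 = 257 MPa.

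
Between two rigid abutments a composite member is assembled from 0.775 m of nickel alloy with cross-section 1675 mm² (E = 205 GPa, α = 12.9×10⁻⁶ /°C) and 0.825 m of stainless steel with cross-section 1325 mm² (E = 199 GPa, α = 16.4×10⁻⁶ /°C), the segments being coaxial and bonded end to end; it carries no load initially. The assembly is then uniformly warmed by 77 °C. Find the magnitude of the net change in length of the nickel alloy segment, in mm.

If the supports were absent, the total length change would be Σ αᵢΔT Lᵢ = 12.9×10⁻⁶×77×775 + 16.4×10⁻⁶×77×825 = 1.812 mm.
The rigid supports impose zero overall length change; the single axial force P common to all segments must satisfy P Σ Lᵢ/(AᵢEᵢ) = δ_free.
The series flexibility is Σ Lᵢ/(AᵢEᵢ) = 775/(1675×205×10³) + 825/(1325×199×10³) = 5.386×10⁻⁶ mm/N.
So P = 1.812 / 5.386×10⁻⁶ = 336.4 kN, compressive.
For the nickel alloy segment, free thermal change = 12.9×10⁻⁶×77×775 = 0.7698 mm and elastic change from P = 336400×775/(1675×205×10³) = 0.7592 mm; these oppose, so the net change is 0.0106 mm (segment lengthens).

|ΔL| ≈ 0.0106 mm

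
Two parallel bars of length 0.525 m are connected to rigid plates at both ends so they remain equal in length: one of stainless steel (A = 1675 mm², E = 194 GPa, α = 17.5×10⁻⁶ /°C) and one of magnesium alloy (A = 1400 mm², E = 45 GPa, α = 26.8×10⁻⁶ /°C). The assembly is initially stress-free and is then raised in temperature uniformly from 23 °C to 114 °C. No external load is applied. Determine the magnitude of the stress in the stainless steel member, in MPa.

The magnesium alloy has the larger α, so on heating it would change length more than the stainless steel if both were free. The rigid plates force a common final length, so the magnesium alloy is put into compression and the stainless steel into tension, with equal and opposite forces P (no external load).
Setting the final lengths equal and cancelling L: (α₁ − α₂)ΔT = P/(A₁E₁) + P/(A₂E₂).
|α₁ − α₂|·ΔT = 9.3×10⁻⁶ × 91 = 0.0008463.
1/(A₁E₁) + 1/(A₂E₂) = 1/(1675×194×10³) + 1/(1400×45×10³) = 1.895×10⁻⁸ N⁻¹.
P = 0.0008463 / 1.895×10⁻⁸ = 44660 N = 44.66 kN.
σ_{stainless steel} = P/A₁ = 44660/1675 = 26.66 MPa, tensile.

σ ≈ 26.7 MPa (tensile)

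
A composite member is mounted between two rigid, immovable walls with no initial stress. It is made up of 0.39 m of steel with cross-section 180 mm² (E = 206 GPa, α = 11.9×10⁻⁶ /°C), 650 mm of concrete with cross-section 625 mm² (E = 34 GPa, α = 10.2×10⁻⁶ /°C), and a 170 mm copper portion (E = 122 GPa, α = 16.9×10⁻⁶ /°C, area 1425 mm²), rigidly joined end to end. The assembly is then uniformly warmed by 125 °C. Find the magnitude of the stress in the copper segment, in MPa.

With the walls removed the bar would change length by δ_free = Σ αᵢΔT Lᵢ = 11.9×10⁻⁶×125×390 + 10.2×10⁻⁶×125×650 + 16.9×10⁻⁶×125×170 = 1.768 mm.
The rigid supports impose zero overall length change; the single axial force P common to all segments must satisfy P Σ Lᵢ/(AᵢEᵢ) = δ_free.
The series flexibility is Σ Lᵢ/(AᵢEᵢ) = 390/(180×206×10³) + 650/(625×34×10³) + 170/(1425×122×10³) = 4.208×10⁻⁵ mm/N.
Hence P = δ_free / Σ(L/AE) = 1.768/4.208×10⁻⁵ = 42.01 kN (compressive).
σ_{copper} = P / A = 42010 / 1425 = 29.48 MPa.

σ ≈ 29.5 MPa (compressive)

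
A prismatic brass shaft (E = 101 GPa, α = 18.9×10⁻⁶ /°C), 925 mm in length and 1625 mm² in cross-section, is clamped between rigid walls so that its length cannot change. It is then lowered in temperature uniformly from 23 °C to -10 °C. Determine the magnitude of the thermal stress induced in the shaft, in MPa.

σ ≈ 63 MPa (tensile)

With length fixed, the mechanical strain must cancel the thermal strain αΔT = 18.9×10⁻⁶ × 33 = 623.7×10⁻⁶.
The stress required to suppress this strain is σ = Eε = 101×10³ × 623.7×10⁻⁶ = 62.99 MPa, tensile since the shaft is trying to contract.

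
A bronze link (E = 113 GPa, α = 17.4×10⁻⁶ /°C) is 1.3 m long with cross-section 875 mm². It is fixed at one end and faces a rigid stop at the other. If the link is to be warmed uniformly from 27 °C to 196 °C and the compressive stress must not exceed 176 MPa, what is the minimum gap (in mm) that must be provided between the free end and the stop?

Free expansion if unrestrained: δ_free = αΔT L = 17.4×10⁻⁶ × 169 × 1300 = 3.823 mm.
At the allowable stress the elastic shortening the wall may impose is σL/E = 176 × 1300 / (113×10³) = 2.025 mm.
The gap must absorb the remainder: g_min = 3.823 − 2.025 = 1.798 mm.

g ≈ 1.8 mm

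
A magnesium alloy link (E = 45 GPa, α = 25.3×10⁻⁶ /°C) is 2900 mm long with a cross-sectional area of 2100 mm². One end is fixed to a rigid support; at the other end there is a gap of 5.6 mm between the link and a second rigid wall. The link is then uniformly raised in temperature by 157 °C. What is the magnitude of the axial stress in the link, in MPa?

Free thermal elongation = αΔT L = 25.3×10⁻⁶ × 157 × 2900 = 11.52 mm.
The gap closes (δ_free > 5.6 mm) and the wall then resists a further 11.52 − 5.6 = 5.919 mm of expansion.
Compatibility: PL/(AE) = 5.919 mm, so σ = P/A = E × (5.919/2900) = 91.85 MPa.

σ ≈ 91.8 MPa (compressive)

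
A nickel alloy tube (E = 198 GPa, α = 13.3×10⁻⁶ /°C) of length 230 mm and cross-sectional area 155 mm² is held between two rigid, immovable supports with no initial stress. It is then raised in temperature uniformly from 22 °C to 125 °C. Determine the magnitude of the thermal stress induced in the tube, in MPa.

σ ≈ 271 MPa (compressive)

With length fixed, the mechanical strain must cancel the thermal strain αΔT = 13.3×10⁻⁶ × 103 = 1369.9×10⁻⁶.
Hence σ = E·αΔT = 198×10³ × 1369.9×10⁻⁶ = 271.2 MPa, compressive.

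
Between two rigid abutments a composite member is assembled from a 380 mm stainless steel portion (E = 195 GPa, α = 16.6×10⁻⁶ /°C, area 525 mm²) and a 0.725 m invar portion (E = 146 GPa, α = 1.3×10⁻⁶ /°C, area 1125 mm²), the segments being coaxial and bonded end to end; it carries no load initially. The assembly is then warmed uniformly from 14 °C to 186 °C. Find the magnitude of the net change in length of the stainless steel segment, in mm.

|ΔL| ≈ 0.515 mm

If the supports were absent, the total length change would be Σ αᵢΔT Lᵢ = 16.6×10⁻⁶×172×380 + 1.3×10⁻⁶×172×725 = 1.247 mm.
The walls prevent any net length change, so an axial force P (same in every segment) develops. Compatibility: P · Σ Lᵢ/(AᵢEᵢ) = δ_free.
The series flexibility is Σ Lᵢ/(AᵢEᵢ) = 380/(525×195×10³) + 725/(1125×146×10³) = 8.126×10⁻⁶ mm/N.
So P = 1.247 / 8.126×10⁻⁶ = 153.5 kN, compressive.
For the stainless steel segment, free thermal change = 16.6×10⁻⁶×172×380 = 1.085 mm and elastic change from P = 153500×380/(525×195×10³) = 0.5697 mm; these oppose, so the net change is 0.515 mm (segment lengthens).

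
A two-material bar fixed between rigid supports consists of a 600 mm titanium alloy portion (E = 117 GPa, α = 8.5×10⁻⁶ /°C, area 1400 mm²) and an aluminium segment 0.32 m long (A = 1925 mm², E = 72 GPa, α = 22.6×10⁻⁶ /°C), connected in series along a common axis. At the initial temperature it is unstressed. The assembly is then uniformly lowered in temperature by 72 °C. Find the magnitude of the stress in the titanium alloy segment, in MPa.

If the supports were absent, the total length change would be Σ αᵢΔT Lᵢ = 8.5×10⁻⁶×72×600 + 22.6×10⁻⁶×72×320 = 0.8879 mm.
The rigid supports impose zero overall length change; the single axial force P common to all segments must satisfy P Σ Lᵢ/(AᵢEᵢ) = δ_free.
The series flexibility is Σ Lᵢ/(AᵢEᵢ) = 600/(1400×117×10³) + 320/(1925×72×10³) = 5.972×10⁻⁶ mm/N.
Hence P = δ_free / Σ(L/AE) = 0.8879/5.972×10⁻⁶ = 148.7 kN (tensile).
σ_{titanium alloy} = P / A = 148700 / 1400 = 106.2 MPa.

σ ≈ 106 MPa (tensile)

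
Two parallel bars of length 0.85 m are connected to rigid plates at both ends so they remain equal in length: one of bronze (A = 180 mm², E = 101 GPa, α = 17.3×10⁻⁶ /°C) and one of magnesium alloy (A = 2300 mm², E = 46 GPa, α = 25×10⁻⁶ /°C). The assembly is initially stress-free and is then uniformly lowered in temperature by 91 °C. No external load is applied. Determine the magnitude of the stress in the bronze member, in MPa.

σ ≈ 60.4 MPa (compressive)

Both members must finish at the same length. With the larger α, the magnesium alloy tends to over-contract; the plates restrain it, putting the magnesium alloy in tension and the bronze in compression. With no external load the two internal forces are equal and opposite, magnitude P.
Compatibility of the two members (thermal + elastic change equal): (α₁ − α₂)ΔT = P·[1/(A₁E₁) + 1/(A₂E₂)].
|α₁ − α₂|·ΔT = 7.7×10⁻⁶ × 91 = 0.0007007.
1/(A₁E₁) + 1/(A₂E₂) = 1/(180×101×10³) + 1/(2300×46×10³) = 6.446×10⁻⁸ N⁻¹.
So P = 0.0007007 / 6.446×10⁻⁸ = 10.87 kN.
σ_{bronze} = P/A₁ = 10870/180 = 60.39 MPa, compressive.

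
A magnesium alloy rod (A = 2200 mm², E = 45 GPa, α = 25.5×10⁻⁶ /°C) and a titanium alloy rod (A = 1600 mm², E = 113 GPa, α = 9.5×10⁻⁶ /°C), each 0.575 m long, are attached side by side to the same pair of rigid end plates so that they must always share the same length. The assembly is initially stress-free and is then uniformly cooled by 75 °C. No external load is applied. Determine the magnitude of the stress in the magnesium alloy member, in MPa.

σ ≈ 34.9 MPa (tensile)

Both members must finish at the same length. With the larger α, the magnesium alloy tends to over-contract; the plates restrain it, putting the magnesium alloy in tension and the titanium alloy in compression. With no external load the two internal forces are equal and opposite, magnitude P.
Equating the net (thermal + elastic) strains gives |α₁ − α₂|·ΔT = P·[1/(A₁E₁) + 1/(A₂E₂)].
|α₁ − α₂|·ΔT = 16×10⁻⁶ × 75 = 0.0012.
1/(A₁E₁) + 1/(A₂E₂) = 1/(2200×45×10³) + 1/(1600×113×10³) = 1.563×10⁻⁸ N⁻¹.
P = 0.0012 / 1.563×10⁻⁸ = 76770 N = 76.77 kN.
σ_{magnesium alloy} = P/A₁ = 76770/2200 = 34.89 MPa, tensile.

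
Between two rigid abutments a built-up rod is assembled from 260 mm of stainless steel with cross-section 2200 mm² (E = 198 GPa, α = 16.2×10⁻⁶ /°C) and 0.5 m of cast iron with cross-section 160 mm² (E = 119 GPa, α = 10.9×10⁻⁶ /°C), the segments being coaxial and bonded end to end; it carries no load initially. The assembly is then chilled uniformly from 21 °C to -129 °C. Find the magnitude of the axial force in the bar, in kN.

P ≈ 54 kN (tensile)

With the walls removed the bar would change length by δ_free = Σ αᵢΔT Lᵢ = 16.2×10⁻⁶×150×260 + 10.9×10⁻⁶×150×500 = 1.449 mm.
Since the ends are fixed, an axial force P builds up, equal in every segment, with P · Σ Lᵢ/(AᵢEᵢ) = δ_free.
The series flexibility is Σ Lᵢ/(AᵢEᵢ) = 260/(2200×198×10³) + 500/(160×119×10³) = 2.686×10⁻⁵ mm/N.
P = 1.449 / 2.686×10⁻⁵ = 53960 N = 53.96 kN, tensile.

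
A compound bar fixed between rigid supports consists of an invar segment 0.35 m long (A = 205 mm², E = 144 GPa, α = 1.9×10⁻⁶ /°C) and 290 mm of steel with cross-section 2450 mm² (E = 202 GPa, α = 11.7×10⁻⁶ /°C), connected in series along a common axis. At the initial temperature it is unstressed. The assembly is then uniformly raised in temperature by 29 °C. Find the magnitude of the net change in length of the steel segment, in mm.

|ΔL| ≈ 0.0929 mm

Free thermal expansion of the whole bar: Σ αᵢΔT Lᵢ = 1.9×10⁻⁶×29×350 + 11.7×10⁻⁶×29×290 = 0.1177 mm.
Since the ends are fixed, an axial force P builds up, equal in every segment, with P · Σ Lᵢ/(AᵢEᵢ) = δ_free.
Σ Lᵢ/(AᵢEᵢ) = 350/(205×144×10³) + 290/(2450×202×10³) = 1.244×10⁻⁵ mm/N.
So P = 0.1177 / 1.244×10⁻⁵ = 9.458 kN, compressive.
For the steel segment, free thermal change = 11.7×10⁻⁶×29×290 = 0.0984 mm and elastic change from P = 9458×290/(2450×202×10³) = 0.005542 mm; these oppose, so the net change is 0.0929 mm (segment lengthens).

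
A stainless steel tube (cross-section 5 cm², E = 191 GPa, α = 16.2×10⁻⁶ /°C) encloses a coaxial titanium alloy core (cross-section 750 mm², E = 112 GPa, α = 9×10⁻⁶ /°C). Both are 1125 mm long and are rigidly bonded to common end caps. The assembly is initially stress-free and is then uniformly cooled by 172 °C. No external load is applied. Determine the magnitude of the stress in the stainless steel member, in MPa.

Both members must finish at the same length. With the larger α, the stainless steel tends to over-contract; the plates restrain it, putting the stainless steel in tension and the titanium alloy in compression. With no external load the two internal forces are equal and opposite, magnitude P.
Setting the final lengths equal and cancelling L: (α₁ − α₂)ΔT = P/(A₁E₁) + P/(A₂E₂).
|α₁ − α₂|·ΔT = 7.2×10⁻⁶ × 172 = 0.001238.
1/(A₁E₁) + 1/(A₂E₂) = 1/(500×191×10³) + 1/(750×112×10³) = 2.238×10⁻⁸ N⁻¹.
So P = 0.001238 / 2.238×10⁻⁸ = 55.35 kN.
σ_{stainless steel} = P/A₁ = 55350/500 = 110.7 MPa, tensile.

σ ≈ 111 MPa (tensile)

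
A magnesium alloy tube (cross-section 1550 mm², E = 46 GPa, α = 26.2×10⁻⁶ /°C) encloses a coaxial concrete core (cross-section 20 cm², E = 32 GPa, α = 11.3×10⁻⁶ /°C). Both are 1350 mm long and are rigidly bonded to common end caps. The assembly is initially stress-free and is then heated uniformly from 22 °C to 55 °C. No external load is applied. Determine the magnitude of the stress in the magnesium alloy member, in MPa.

Equilibrium of a rigid end plate with no external load gives equal and opposite internal forces ±P in the two members. Since α_{magnesium alloy} > α_{concrete}, heating drives the magnesium alloy into compression and the concrete into tension.
Equating the net (thermal + elastic) strains gives |α₁ − α₂|·ΔT = P·[1/(A₁E₁) + 1/(A₂E₂)].
|α₁ − α₂|·ΔT = 14.9×10⁻⁶ × 33 = 0.0004917.
1/(A₁E₁) + 1/(A₂E₂) = 1/(1550×46×10³) + 1/(2000×32×10³) = 2.965×10⁻⁸ N⁻¹.
P = 0.0004917 / 2.965×10⁻⁸ = 16580 N = 16.58 kN.
σ_{magnesium alloy} = P/A₁ = 16580/1550 = 10.7 MPa, compressive.

σ ≈ 10.7 MPa (compressive)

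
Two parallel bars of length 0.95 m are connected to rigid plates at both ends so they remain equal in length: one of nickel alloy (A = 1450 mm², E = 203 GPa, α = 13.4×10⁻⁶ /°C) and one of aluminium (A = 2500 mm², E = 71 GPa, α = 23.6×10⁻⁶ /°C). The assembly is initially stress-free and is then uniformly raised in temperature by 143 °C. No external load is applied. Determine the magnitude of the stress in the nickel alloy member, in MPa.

Both members must finish at the same length. With the larger α, the aluminium tends to over-expand; the plates restrain it, putting the aluminium in compression and the nickel alloy in tension. With no external load the two internal forces are equal and opposite, magnitude P.
Setting the final lengths equal and cancelling L: (α₁ − α₂)ΔT = P/(A₁E₁) + P/(A₂E₂).
|α₁ − α₂|·ΔT = 10.2×10⁻⁶ × 143 = 0.001459.
1/(A₁E₁) + 1/(A₂E₂) = 1/(1450×203×10³) + 1/(2500×71×10³) = 9.031×10⁻⁹ N⁻¹.
P = 0.001459 / 9.031×10⁻⁹ = 161500 N = 161.5 kN.
σ_{nickel alloy} = P/A₁ = 161500/1450 = 111.4 MPa, tensile.

σ ≈ 111 MPa (tensile)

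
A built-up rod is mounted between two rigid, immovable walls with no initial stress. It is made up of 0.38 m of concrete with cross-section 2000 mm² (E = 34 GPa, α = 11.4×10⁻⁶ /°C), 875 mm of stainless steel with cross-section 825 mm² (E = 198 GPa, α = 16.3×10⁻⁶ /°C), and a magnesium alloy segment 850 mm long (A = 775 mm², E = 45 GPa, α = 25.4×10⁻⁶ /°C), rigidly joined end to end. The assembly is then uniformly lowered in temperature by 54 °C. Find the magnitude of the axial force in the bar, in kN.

P ≈ 61.4 kN (tensile)

If the supports were absent, the total length change would be Σ αᵢΔT Lᵢ = 11.4×10⁻⁶×54×380 + 16.3×10⁻⁶×54×875 + 25.4×10⁻⁶×54×850 = 2.17 mm.
The walls prevent any net length change, so an axial force P (same in every segment) develops. Compatibility: P · Σ Lᵢ/(AᵢEᵢ) = δ_free.
The series flexibility is Σ Lᵢ/(AᵢEᵢ) = 380/(2000×34×10³) + 875/(825×198×10³) + 850/(775×45×10³) = 3.532×10⁻⁵ mm/N.
So P = 2.17 / 3.532×10⁻⁵ = 61.44 kN, tensile.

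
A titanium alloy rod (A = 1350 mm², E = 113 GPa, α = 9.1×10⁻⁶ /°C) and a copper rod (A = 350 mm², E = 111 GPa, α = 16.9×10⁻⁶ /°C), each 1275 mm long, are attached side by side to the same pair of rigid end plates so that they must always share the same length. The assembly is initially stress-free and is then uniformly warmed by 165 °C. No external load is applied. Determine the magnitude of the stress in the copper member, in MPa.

σ ≈ 114 MPa (compressive)

The copper has the larger α, so on heating it would change length more than the titanium alloy if both were free. The rigid plates force a common final length, so the copper is put into compression and the titanium alloy into tension, with equal and opposite forces P (no external load).
Equating the net (thermal + elastic) strains gives |α₁ − α₂|·ΔT = P·[1/(A₁E₁) + 1/(A₂E₂)].
|α₁ − α₂|·ΔT = 7.8×10⁻⁶ × 165 = 0.001287.
1/(A₁E₁) + 1/(A₂E₂) = 1/(1350×113×10³) + 1/(350×111×10³) = 3.23×10⁻⁸ N⁻¹.
P = 0.001287 / 3.23×10⁻⁸ = 39850 N = 39.85 kN.
σ_{copper} = P/A₂ = 39850/350 = 113.9 MPa, compressive.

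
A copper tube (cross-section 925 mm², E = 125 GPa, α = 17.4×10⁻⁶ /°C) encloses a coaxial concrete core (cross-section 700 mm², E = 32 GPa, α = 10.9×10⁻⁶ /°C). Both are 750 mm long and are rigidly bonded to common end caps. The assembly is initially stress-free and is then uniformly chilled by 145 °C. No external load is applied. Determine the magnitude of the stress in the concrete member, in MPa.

Equilibrium of a rigid end plate with no external load gives equal and opposite internal forces ±P in the two members. Since α_{copper} > α_{concrete}, cooling drives the copper into tension and the concrete into compression.
Equating the net (thermal + elastic) strains gives |α₁ − α₂|·ΔT = P·[1/(A₁E₁) + 1/(A₂E₂)].
|α₁ − α₂|·ΔT = 6.5×10⁻⁶ × 145 = 0.0009425.
1/(A₁E₁) + 1/(A₂E₂) = 1/(925×125×10³) + 1/(700×32×10³) = 5.329×10⁻⁸ N⁻¹.
P = 0.0009425 / 5.329×10⁻⁸ = 17690 N = 17.69 kN.
σ_{concrete} = P/A₂ = 17690/700 = 25.27 MPa, compressive.

σ ≈ 25.3 MPa (compressive)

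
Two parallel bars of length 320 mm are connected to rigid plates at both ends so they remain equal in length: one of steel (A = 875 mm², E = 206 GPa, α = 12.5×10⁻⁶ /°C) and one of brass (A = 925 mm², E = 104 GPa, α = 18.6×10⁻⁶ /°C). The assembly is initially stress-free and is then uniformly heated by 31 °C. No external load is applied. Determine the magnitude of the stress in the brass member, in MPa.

σ ≈ 12.8 MPa (compressive)

The brass has the larger α, so on heating it would change length more than the steel if both were free. The rigid plates force a common final length, so the brass is put into compression and the steel into tension, with equal and opposite forces P (no external load).
Equating the net (thermal + elastic) strains gives |α₁ − α₂|·ΔT = P·[1/(A₁E₁) + 1/(A₂E₂)].
|α₁ − α₂|·ΔT = 6.1×10⁻⁶ × 31 = 0.0001891.
1/(A₁E₁) + 1/(A₂E₂) = 1/(875×206×10³) + 1/(925×104×10³) = 1.594×10⁻⁸ N⁻¹.
So P = 0.0001891 / 1.594×10⁻⁸ = 11.86 kN.
σ_{brass} = P/A₂ = 11860/925 = 12.82 MPa, compressive.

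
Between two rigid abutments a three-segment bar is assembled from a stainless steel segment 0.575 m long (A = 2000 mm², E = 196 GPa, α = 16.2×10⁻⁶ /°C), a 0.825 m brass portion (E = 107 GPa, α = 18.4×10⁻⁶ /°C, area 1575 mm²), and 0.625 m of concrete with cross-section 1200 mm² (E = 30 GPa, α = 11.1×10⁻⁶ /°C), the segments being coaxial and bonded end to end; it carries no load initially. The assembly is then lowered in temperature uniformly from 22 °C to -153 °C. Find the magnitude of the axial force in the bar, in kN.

P ≈ 232 kN (tensile)

Free thermal contraction of the whole bar: Σ αᵢΔT Lᵢ = 16.2×10⁻⁶×175×575 + 18.4×10⁻⁶×175×825 + 11.1×10⁻⁶×175×625 = 5.501 mm.
Since the ends are fixed, an axial force P builds up, equal in every segment, with P · Σ Lᵢ/(AᵢEᵢ) = δ_free.
The series flexibility is Σ Lᵢ/(AᵢEᵢ) = 575/(2000×196×10³) + 825/(1575×107×10³) + 625/(1200×30×10³) = 2.372×10⁻⁵ mm/N.
P = 5.501 / 2.372×10⁻⁵ = 231900 N = 231.9 kN, tensile.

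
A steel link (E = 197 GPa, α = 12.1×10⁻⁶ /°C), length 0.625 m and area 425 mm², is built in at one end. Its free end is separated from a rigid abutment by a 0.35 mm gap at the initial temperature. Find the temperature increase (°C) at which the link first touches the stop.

The gap closes when αΔT L = 0.35 mm, since the link is still unstressed at that instant.
ΔT = 0.35 / (12.1×10⁻⁶ × 625) = 46.28 °C.

ΔT ≈ 46.3 °C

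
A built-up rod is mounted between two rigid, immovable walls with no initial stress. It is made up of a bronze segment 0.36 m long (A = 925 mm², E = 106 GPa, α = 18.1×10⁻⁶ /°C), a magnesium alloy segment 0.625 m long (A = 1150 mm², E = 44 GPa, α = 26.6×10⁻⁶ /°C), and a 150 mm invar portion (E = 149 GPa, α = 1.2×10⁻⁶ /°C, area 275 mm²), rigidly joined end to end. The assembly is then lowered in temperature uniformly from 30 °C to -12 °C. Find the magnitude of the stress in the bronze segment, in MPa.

If the supports were absent, the total length change would be Σ αᵢΔT Lᵢ = 18.1×10⁻⁶×42×360 + 26.6×10⁻⁶×42×625 + 1.2×10⁻⁶×42×150 = 0.9795 mm.
The rigid supports impose zero overall length change; the single axial force P common to all segments must satisfy P Σ Lᵢ/(AᵢEᵢ) = δ_free.
The series flexibility is Σ Lᵢ/(AᵢEᵢ) = 360/(925×106×10³) + 625/(1150×44×10³) + 150/(275×149×10³) = 1.968×10⁻⁵ mm/N.
So P = 0.9795 / 1.968×10⁻⁵ = 49.76 kN, tensile.
σ_{bronze} = P / A = 49760 / 925 = 53.79 MPa.

σ ≈ 53.8 MPa (tensile)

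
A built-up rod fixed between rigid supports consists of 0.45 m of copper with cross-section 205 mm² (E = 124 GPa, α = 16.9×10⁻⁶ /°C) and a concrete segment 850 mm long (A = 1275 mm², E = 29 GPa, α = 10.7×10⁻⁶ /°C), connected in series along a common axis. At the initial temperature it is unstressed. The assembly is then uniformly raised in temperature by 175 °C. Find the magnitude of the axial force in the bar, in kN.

Free thermal expansion of the whole bar: Σ αᵢΔT Lᵢ = 16.9×10⁻⁶×175×450 + 10.7×10⁻⁶×175×850 = 2.922 mm.
The walls prevent any net length change, so an axial force P (same in every segment) develops. Compatibility: P · Σ Lᵢ/(AᵢEᵢ) = δ_free.
The series flexibility is Σ Lᵢ/(AᵢEᵢ) = 450/(205×124×10³) + 850/(1275×29×10³) = 4.069×10⁻⁵ mm/N.
Hence P = δ_free / Σ(L/AE) = 2.922/4.069×10⁻⁵ = 71.82 kN (compressive).

P ≈ 71.8 kN (compressive)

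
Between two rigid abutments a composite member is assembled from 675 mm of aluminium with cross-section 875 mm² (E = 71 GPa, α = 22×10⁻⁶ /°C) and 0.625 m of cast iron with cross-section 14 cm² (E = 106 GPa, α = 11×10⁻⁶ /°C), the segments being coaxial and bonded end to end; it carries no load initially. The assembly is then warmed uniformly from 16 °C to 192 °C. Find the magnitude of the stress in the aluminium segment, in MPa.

If the supports were absent, the total length change would be Σ αᵢΔT Lᵢ = 22×10⁻⁶×176×675 + 11×10⁻⁶×176×625 = 3.824 mm.
The rigid supports impose zero overall length change; the single axial force P common to all segments must satisfy P Σ Lᵢ/(AᵢEᵢ) = δ_free.
The series flexibility is Σ Lᵢ/(AᵢEᵢ) = 675/(875×71×10³) + 625/(1400×106×10³) = 1.508×10⁻⁵ mm/N.
P = 3.824 / 1.508×10⁻⁵ = 253600 N = 253.6 kN, compressive.
σ_{aluminium} = P / A = 253600 / 875 = 289.8 MPa.

σ ≈ 290 MPa (compressive)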